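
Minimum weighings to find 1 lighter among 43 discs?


Each weighing has 3 outcomes (left heavy / balance / right heavy), so k weighings distinguish at most 3^k cases; splitting into three near-equal groups achieves this.
Need 3^k ≥ 43: 3^3 = 27 < 43 ≤ 3^4 = 81
k = ⌈log₃(43)⌉ = 4

4


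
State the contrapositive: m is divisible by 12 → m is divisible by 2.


Original: If m is divisible by 12, then m is divisible by 2
Contrapositive: If ¬Q, then ¬P
Negate Q: not (m is divisible by 2)
Negate P: not (m is divisible by 12)

If not (m is divisible by 2), then not (m is divisible by 12).


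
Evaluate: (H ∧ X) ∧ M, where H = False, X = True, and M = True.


H = False, X = True, M = True
Step 1: H ∧ X = False AND True = False
Step 2: False ∧ M = False AND True = False
AND is true only when ALL operands are true.

False


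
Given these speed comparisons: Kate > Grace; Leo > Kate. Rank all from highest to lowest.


Constraints: Kate > Grace; Leo > Kate
Method: at each step, the next-highest is the one remaining person who never appears on the smaller side of a constraint between remaining people.
  Step 1: remaining {Kate, Grace, Leo}; on the smaller side: {Kate, Grace} → Leo is next (Leo > Kate).
  Step 2: remaining {Kate, Grace}; on the smaller side: {Grace} → Kate is next (Kate > Grace).
  Step 3: only Grace remains → lowest.
Final ranking (highest to lowest):

Leo > Kate > Grace


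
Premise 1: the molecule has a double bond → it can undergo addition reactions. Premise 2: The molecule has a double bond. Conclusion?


Modus ponens: P → Q, P ⊢ Q
P: the molecule has a double bond
Q: it can undergo addition reactions
We have P → Q and P is true.
By modus ponens, Q must be true.

It can undergo addition reactions


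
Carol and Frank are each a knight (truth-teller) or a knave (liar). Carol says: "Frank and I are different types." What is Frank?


Carol says: "Frank and I are different types."
Case 1: Carol is a Knight (truth-teller)
  Statement is true → they ARE different → Frank is a Knave
Case 2: Carol is a Knave (liar)
  Statement is false → they are NOT different → Frank is a Knave
In both cases, Frank is a Knave.

Knave


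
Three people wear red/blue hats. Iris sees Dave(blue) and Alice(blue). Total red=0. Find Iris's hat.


Total red = 0, seen red = 0
Own red = 0 - 0 = 0
Iris's hat is blue.

blue


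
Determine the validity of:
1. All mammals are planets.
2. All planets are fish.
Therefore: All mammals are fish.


Premise 1: All mammals are planets.
Premise 2: All planets are fish.
Conclusion: All mammals are fish.
Barbara syllogism (AAA-1): All A are B, All B are C → All A are C.
Middle term (planets) distributed in premise 2.

Valid


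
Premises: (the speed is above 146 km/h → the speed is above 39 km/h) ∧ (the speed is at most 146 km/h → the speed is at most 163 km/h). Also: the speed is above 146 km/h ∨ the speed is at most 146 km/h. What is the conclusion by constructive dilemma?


Constructive dilemma: (P → Q) ∧ (R → S), P ∨ R ⊢ Q ∨ S
Premise 1: the speed is above 146 km/h → the speed is above 39 km/h
Premise 2: the speed is at most 146 km/h → the speed is at most 163 km/h
Premise 3: the speed is above 146 km/h ∨ the speed is at most 146 km/h
Case 1: Assuming the speed is above 146 km/h, then by Premise 1, the speed is above 39 km/h.
Case 2: Assuming the speed is at most 146 km/h, then by Premise 2, the speed is at most 163 km/h.
Since one of the speed is above 146 km/h or the speed is at most 146 km/h must hold, we get the speed is above 39 km/h or the speed is at most 163 km/h.

The speed is above 39 km/h or the speed is at most 163 km/h.


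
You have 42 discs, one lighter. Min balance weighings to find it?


Each weighing has 3 outcomes (left heavy / balance / right heavy), so k weighings distinguish at most 3^k cases; splitting into three near-equal groups achieves this.
Need 3^k ≥ 42: 3^3 = 27 < 42 ≤ 3^4 = 81
k = ⌈log₃(42)⌉ = 4

4


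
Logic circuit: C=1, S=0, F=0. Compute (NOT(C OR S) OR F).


C OR S = 1
NOT(1) = 0
0 OR 0 = 0

0


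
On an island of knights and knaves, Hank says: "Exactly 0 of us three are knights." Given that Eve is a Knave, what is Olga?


Hank claims exactly 0 knights among Hank, Eve, Olga.
Given: Eve is a Knave.

Case 1: Hank is a Knight (tells truth)
  Then exactly 0 of the three are knights.
  Counting Hank, Eve: 1 knight(s) so far. Need -1 more → impossible.
Case 2: Hank is a Knave (lies)
  Then the count is NOT 0.
  If Olga = Knave, count = 0 = 0 → claim would be true, contradicts lie.
  If Olga = Knight, count = 1 ≠ 0 → lie confirmed ✓

Olga is a Knight.

Knight


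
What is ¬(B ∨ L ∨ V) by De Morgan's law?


De Morgan's law: ¬(P ∨ Q ∨ R) ≡ ¬P ∧ ¬Q ∧ ¬R
¬(B ∨ L ∨ V) = ¬B ∧ ¬L ∧ ¬V

¬B ∧ ¬L ∧ ¬V


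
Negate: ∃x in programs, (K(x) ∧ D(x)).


Original: ∃x (K(x) ∧ D(x))
Rule: ¬∀→∃, ¬∃→∀, negate predicate.
Negation: ∀x (¬K(x) ∨ ¬D(x))

∀x (¬K(x) ∨ ¬D(x))


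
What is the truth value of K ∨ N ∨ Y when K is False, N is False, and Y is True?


K = False, N = False, Y = True
Step 1: K ∨ N = False OR False = False
Step 2: False ∨ Y = False OR True = True
OR is true when at least one operand is true.

True


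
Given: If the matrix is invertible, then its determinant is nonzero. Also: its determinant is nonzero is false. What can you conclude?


Modus tollens: P → Q, ¬Q ⊢ ¬P
P: the matrix is invertible
Q: its determinant is nonzero
We have P → Q and Q is false.
By modus tollens, P must be false.

It is not the case that the matrix is invertible


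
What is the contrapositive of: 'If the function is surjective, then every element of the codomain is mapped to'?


Original: If the function is surjective, then every element of the codomain is mapped to
Contrapositive: If ¬Q, then ¬P
Negate Q: not (every element of the codomain is mapped to)
Negate P: not (the function is surjective)

If not (every element of the codomain is mapped to), then not (the function is surjective).


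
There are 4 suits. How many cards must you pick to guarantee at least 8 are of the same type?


Pigeonhole: to guarantee k in one of n categories, need (k-1)×n + 1.
k = 8, n = 4
Minimum = (8-1) × 4 + 1 = 7 × 4 + 1

29


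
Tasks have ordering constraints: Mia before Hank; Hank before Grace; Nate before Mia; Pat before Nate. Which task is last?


Constraints: Mia before Hank; Hank before Grace; Nate before Mia; Pat before Nate
The last task can have nothing scheduled after it, so it must never appear on the left of a 'before'.
Tasks appearing before some other task: Mia, Hank, Nate, Pat.
The only task not in that list is Grace → it is last.

Grace


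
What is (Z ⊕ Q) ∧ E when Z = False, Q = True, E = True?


Z = False, Q = True, E = True
Step 1: Z ⊕ Q = False XOR True = True
Step 2: True ∧ E = True AND True = True
XOR true when exactly one of Z,Q is true; then AND with E.

True


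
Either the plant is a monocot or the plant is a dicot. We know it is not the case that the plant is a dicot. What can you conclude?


Disjunctive syllogism: P ∨ Q, ¬P ⊢ Q
Disjunction: the plant is a monocot ∨ the plant is a dicot
We know it is not the case that the plant is a dicot.
By disjunctive syllogism, the other disjunct must be true.

The plant is a monocot


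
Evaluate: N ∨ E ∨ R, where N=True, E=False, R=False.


N = True, E = False, R = False
Expression: N ∨ E ∨ R
Step 1: N ∨ E = True OR False = True
Step 2: (True) ∨ R = True OR False = True

True


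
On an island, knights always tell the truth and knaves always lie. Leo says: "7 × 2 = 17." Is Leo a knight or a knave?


Statement: "7 × 2 = 17."
Actual: 7 × 2 = 14
Claimed: 17
Statement is FALSE → Leo lies → Knave

Knave


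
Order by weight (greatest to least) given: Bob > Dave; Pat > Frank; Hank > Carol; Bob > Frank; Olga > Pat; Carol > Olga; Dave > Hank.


Constraints: Bob > Dave; Pat > Frank; Hank > Carol; Bob > Frank; Olga > Pat; Carol > Olga; Dave > Hank
Method: at each step, the next-highest is the one remaining person who never appears on the smaller side of a constraint between remaining people.
  Step 1: remaining {Dave, Carol, Bob, Pat, Frank, Olga, Hank}; on the smaller side: {Dave, Carol, Pat, Frank, Olga, Hank} → Bob is next (Bob > Dave; Bob > Frank).
  Step 2: remaining {Dave, Carol, Pat, Frank, Olga, Hank}; on the smaller side: {Carol, Pat, Frank, Olga, Hank} → Dave is next (Dave > Hank).
  Step 3: remaining {Carol, Pat, Frank, Olga, Hank}; on the smaller side: {Carol, Pat, Frank, Olga} → Hank is next (Hank > Carol).
  Step 4: remaining {Carol, Pat, Frank, Olga}; on the smaller side: {Pat, Frank, Olga} → Carol is next (Carol > Olga).
  Step 5: remaining {Pat, Frank, Olga}; on the smaller side: {Pat, Frank} → Olga is next (Olga > Pat).
  Step 6: remaining {Pat, Frank}; on the smaller side: {Frank} → Pat is next (Pat > Frank).
  Step 7: only Frank remains → lowest.
Final ranking (highest to lowest):

Bob > Dave > Hank > Carol > Olga > Pat > Frank


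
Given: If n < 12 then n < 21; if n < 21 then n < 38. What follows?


Hypothetical syllogism: P → Q, Q → R ⊢ P → R
Premise 1: n < 12 → n < 21
Premise 2: n < 21 → n < 38
Chain the implications: the middle term (n < 21) links the two.
Conclusion: If n < 12, then n < 38.

If n < 12, then n < 38.


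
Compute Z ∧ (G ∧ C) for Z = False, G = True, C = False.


Z = False, G = True, C = False
Step 1: G ∧ C = True AND False = False
Step 2: Z ∧ False = False AND False = False
AND is true only when ALL operands are true.

False


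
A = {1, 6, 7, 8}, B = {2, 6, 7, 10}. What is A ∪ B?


A = {1, 6, 7, 8}
B = {2, 6, 7, 10}
Operation: union
All elements combined: 1, 2, 6, 7, 8, 10

{1, 2, 6, 7, 8, 10}


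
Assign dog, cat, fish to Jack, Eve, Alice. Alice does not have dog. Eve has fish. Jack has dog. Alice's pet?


From clues:
  Eve → fish
  Jack → dog
By elimination, Alice gets the remaining.

cat


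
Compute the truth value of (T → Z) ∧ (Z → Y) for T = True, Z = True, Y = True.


T = True, Z = True, Y = True
Step 1: T → Z is false only when T=True and Z=False. Result: True
Step 2: Z → Y is false only when Z=True and Y=False. Result: True
Step 3: True ∧ True = True

True


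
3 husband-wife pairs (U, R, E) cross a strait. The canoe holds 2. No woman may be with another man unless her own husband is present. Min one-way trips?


Label couples U, R, E (H = husband, W = wife).
Counting alone: 6 people, the canoe carries 2 and someone must bring it back, so each round trip nets at most +1 on the far side until the last crossing → at least 9 trips. The jealousy constraint makes 9 impossible; the shortest valid schedule has 11:
1. WU+WR →  (far: WU,WR; near: HU,HR,HE,WE)
2. WU ←       (far: WR; near: HU,HR,HE,WU,WE)
3. WU+WE →  (far: WU,WR,WE; near: HU,HR,HE)
4. WU ←       (far: WR,WE; near: HU,HR,HE,WU)
5. HR+HE →  (far: HR,WR,HE,WE; near: HU,WU)
6. HR+WR ←  (far: HE,WE; near: HU,WU,HR,WR)
7. HU+HR →  (far: HU,HR,HE,WE; near: WU,WR)
8. WE ←       (far: HU,HR,HE; near: WU,WR,WE)
9. WU+WR →  (far: HU,WU,HR,WR,HE; near: WE)
10. HE ←      (far: HU,WU,HR,WR; near: HE,WE)
11. HE+WE → (far: all six; near: empty)
In every state each wife is either with her husband or with no other man.
Minimum trips = 11

11


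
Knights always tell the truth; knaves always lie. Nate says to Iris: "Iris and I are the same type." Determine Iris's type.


Nate says: "Iris and I are the same type."
Case 1: Nate is a Knight (truth-teller)
  Statement is true → they ARE the same → Iris is also a Knight
Case 2: Nate is a Knave (liar)
  Statement is false → they are NOT the same → Iris is a Knight
In both cases, Iris is a Knight.

Knight


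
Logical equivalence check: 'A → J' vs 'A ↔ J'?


Expression 1: A → J
Expression 2: A ↔ J
Truth table (A J | Expr1 Expr2):
  T T |   T     T
  T F |   F     F
  F T |   T     F   ← differ
  F F |   T     T
Counterexample: A=F, J=T gives Expr1 = T but Expr2 = F, so the expressions are NOT logically equivalent.

No


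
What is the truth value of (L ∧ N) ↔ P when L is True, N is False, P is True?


L = True, N = False, P = True
Step 1: L ∧ N = True AND False = False
Step 2: (False) ↔ P: true when both sides have same truth value.
Result: False ↔ True = False

False


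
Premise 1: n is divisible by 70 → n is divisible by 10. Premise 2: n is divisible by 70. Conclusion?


Modus ponens: P → Q, P ⊢ Q
P: n is divisible by 70
Q: n is divisible by 10
We have P → Q and P is true.
By modus ponens, Q must be true.

n is divisible by 10


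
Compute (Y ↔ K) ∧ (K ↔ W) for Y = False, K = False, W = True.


Y = False, K = False, W = True
Step 1: Y ↔ K is true when Y and K have the same value. Result: True
Step 2: K ↔ W is true when K and W have the same value. Result: False
Step 3: True ∧ False = False

False


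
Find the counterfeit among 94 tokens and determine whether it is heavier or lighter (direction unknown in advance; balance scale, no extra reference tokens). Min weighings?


Let n = 94. 188 possibilities (n tokens × lighter/heavier); each weighing has 3 outcomes.
Bound for k weighings: say the first weighing puts j tokens on each pan. If it tips, the 2j weighed tokens remain suspects (each with a known direction) and k-1 weighings give 3^(k-1) outcomes; 3^(k-1) is odd, so 2j ≤ 3^(k-1) - 1. If it balances, the n - 2j unweighed tokens remain with direction unknown: 2(n - 2j) ≤ 3^(k-1) - 1 by the same parity argument. Adding, n ≤ (3^(k-1) - 1) + (3^(k-1) - 1)/2 = (3^k - 3)/2, and the classical three-group strategy achieves this (3 tokens in 2 weighings, 12 in 3, 39 in 4, 120 in 5).
So we need the smallest k with (3^k - 3)/2 ≥ 94.
k = 4: (3^4 - 3)/2 = 39 < 94 ✗
k = 5: (3^5 - 3)/2 = 120 ≥ 94 ✓

5


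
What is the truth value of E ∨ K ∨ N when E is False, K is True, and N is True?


E = False, K = True, N = True
Step 1: E ∨ K = False OR True = True
Step 2: True ∨ N = True OR True = True
OR is true when at least one operand is true.

True


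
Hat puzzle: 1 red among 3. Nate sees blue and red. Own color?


Total red = 1, seen red = 1
Own red = 1 - 1 = 0
Nate's hat is blue.

blue


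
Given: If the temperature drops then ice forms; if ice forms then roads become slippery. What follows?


Hypothetical syllogism: P → Q, Q → R ⊢ P → R
Premise 1: the temperature drops → ice forms
Premise 2: ice forms → roads become slippery
Chain the implications: the middle term (ice forms) links the two.
Conclusion: If the temperature drops, then roads become slippery.

If the temperature drops, then roads become slippery.


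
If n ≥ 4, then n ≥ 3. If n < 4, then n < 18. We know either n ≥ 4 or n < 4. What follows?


Constructive dilemma: (P → Q) ∧ (R → S), P ∨ R ⊢ Q ∨ S
Premise 1: n ≥ 4 → n ≥ 3
Premise 2: n < 4 → n < 18
Premise 3: n ≥ 4 ∨ n < 4
Case 1: Assuming n ≥ 4, then by Premise 1, n ≥ 3.
Case 2: Assuming n < 4, then by Premise 2, n < 18.
Since one of n ≥ 4 or n < 4 must hold, we get n ≥ 3 or n < 18.

n ≥ 3 or n < 18.


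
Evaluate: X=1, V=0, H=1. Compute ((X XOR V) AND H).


X XOR V = 1^0 = 1
1 AND 1 = 1

1


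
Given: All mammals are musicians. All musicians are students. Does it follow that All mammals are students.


Premise 1: All mammals are musicians.
Premise 2: All musicians are students.
Conclusion: All mammals are students.
Barbara syllogism (AAA-1): All A are B, All B are C → All A are C.
Middle term (musicians) distributed in premise 2.

Valid


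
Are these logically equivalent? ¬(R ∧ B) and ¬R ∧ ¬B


Expression 1: ¬(R ∧ B)
Expression 2: ¬R ∧ ¬B
Truth table (R B | Expr1 Expr2):
  T T |   F     F
  T F |   T     F   ← differ
  F T |   T     F   ← differ
  F F |   T     T
Counterexample: R=T, B=F gives Expr1 = T but Expr2 = F, so the expressions are NOT logically equivalent.

No


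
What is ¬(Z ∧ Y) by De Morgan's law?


De Morgan's law: ¬(P ∧ Q) ≡ ¬P ∨ ¬Q
¬(Z ∧ Y) = ¬Z ∨ ¬Y

¬Z ∨ ¬Y


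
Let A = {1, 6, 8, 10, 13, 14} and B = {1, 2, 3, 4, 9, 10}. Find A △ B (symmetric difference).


A = {1, 6, 8, 10, 13, 14}
B = {1, 2, 3, 4, 9, 10}
Operation: symmetric difference
In A only: [6, 8, 13, 14], in B only: [2, 3, 4, 9]

{2, 3, 4, 6, 8, 9, 13, 14}


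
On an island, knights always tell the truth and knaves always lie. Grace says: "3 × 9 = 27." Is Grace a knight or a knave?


Statement: "3 × 9 = 27."
Actual: 3 × 9 = 27
Claimed: 27
Statement is TRUE → Grace tells the truth → Knight

Knight


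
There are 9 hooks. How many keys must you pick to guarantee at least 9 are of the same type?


Pigeonhole: to guarantee k in one of n categories, need (k-1)×n + 1.
k = 9, n = 9
Minimum = (9-1) × 9 + 1 = 8 × 9 + 1

73


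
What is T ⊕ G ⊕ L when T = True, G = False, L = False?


T = True, G = False, L = False
Step 1: T ⊕ G = True XOR False = True
Step 2: True ⊕ L = True XOR False = True
XOR is true when an odd number of operands are true.

True


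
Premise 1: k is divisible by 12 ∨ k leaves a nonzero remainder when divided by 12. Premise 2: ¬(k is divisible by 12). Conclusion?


Disjunctive syllogism: P ∨ Q, ¬P ⊢ Q
Disjunction: k is divisible by 12 ∨ k leaves a nonzero remainder when divided by 12
We know it is not the case that k is divisible by 12.
By disjunctive syllogism, the other disjunct must be true.

k leaves a nonzero remainder when divided by 12


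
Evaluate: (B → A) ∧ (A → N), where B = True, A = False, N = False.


B = True, A = False, N = False
Step 1: B → A is false only when B=True and A=False. Result: False
Step 2: A → N is false only when A=True and N=False. Result: True
Step 3: False ∧ True = False

False


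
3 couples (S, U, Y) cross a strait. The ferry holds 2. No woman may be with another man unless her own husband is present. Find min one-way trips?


Label couples S, U, Y (H = husband, W = wife).
Counting alone: 6 people, the ferry carries 2 and someone must bring it back, so each round trip nets at most +1 on the far side until the last crossing → at least 9 trips. The jealousy constraint makes 9 impossible; the shortest valid schedule has 11:
1. WS+WU →  (far: WS,WU; near: HS,HU,HY,WY)
2. WS ←       (far: WU; near: HS,HU,HY,WS,WY)
3. WS+WY →  (far: WS,WU,WY; near: HS,HU,HY)
4. WS ←       (far: WU,WY; near: HS,HU,HY,WS)
5. HU+HY →  (far: HU,WU,HY,WY; near: HS,WS)
6. HU+WU ←  (far: HY,WY; near: HS,WS,HU,WU)
7. HS+HU →  (far: HS,HU,HY,WY; near: WS,WU)
8. WY ←       (far: HS,HU,HY; near: WS,WU,WY)
9. WS+WU →  (far: HS,WS,HU,WU,HY; near: WY)
10. HY ←      (far: HS,WS,HU,WU; near: HY,WY)
11. HY+WY → (far: all six; near: empty)
In every state each wife is either with her husband or with no other man.
Minimum trips = 11

11


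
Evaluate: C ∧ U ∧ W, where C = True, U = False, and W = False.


C = True, U = False, W = False
Step 1: C ∧ U = True AND False = False
Step 2: (False) ∧ W = (False) AND False = False
AND is true only when ALL operands are true.

False


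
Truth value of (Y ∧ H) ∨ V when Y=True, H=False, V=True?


Y = True, H = False, V = True
Expression: (Y ∧ H) ∨ V
Step 1: Y ∧ H = True AND False = False
Step 2: (False) ∨ V = False OR True = True

True


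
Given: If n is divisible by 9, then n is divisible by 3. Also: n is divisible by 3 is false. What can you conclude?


Modus tollens: P → Q, ¬Q ⊢ ¬P
P: n is divisible by 9
Q: n is divisible by 3
We have P → Q and Q is false.
By modus tollens, P must be false.

It is not the case that n is divisible by 9


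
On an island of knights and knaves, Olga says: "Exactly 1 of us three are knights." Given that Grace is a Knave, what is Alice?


Olga claims exactly 1 knights among Olga, Grace, Alice.
Given: Grace is a Knave.

Case 1: Olga is a Knight (tells truth)
  Then exactly 1 of the three are knights.
  Counting Olga, Grace: 1 knight(s) so far. Need 0 more → Alice = Knave.
Case 2: Olga is a Knave (lies)
  Then the count is NOT 1.
  If Alice = Knight, count = 1 = 1 → claim would be true, contradicts lie.
  If Alice = Knave, count = 0 ≠ 1 → lie confirmed ✓

Alice is a Knave.

Knave


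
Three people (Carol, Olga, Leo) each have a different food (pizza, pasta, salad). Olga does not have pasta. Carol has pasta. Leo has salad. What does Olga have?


From clues:
  Leo → salad
  Carol → pasta
By elimination, Olga gets the remaining.

pizza


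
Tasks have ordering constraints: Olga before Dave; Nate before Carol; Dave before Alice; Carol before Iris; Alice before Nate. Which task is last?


Constraints: Olga before Dave; Nate before Carol; Dave before Alice; Carol before Iris; Alice before Nate
The last task can have nothing scheduled after it, so it must never appear on the left of a 'before'.
Tasks appearing before some other task: Olga, Nate, Dave, Carol, Alice.
The only task not in that list is Iris → it is last.

Iris


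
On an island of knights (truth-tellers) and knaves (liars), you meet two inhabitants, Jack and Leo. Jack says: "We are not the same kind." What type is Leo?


Jack says: "We are not the same kind."
Case 1: Jack is a Knight (truth-teller)
  Statement is true → they ARE different → Leo is a Knave
Case 2: Jack is a Knave (liar)
  Statement is false → they are NOT different → Leo is a Knave
In both cases, Leo is a Knave.

Knave


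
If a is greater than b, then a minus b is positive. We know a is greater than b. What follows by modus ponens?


Modus ponens: P → Q, P ⊢ Q
P: a is greater than b
Q: a minus b is positive
We have P → Q and P is true.
By modus ponens, Q must be true.

a minus b is positive


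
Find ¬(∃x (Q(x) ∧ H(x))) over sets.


Original: ∃x (Q(x) ∧ H(x))
Rule: ¬∀→∃, ¬∃→∀, negate predicate.
Negation: ∀x (¬Q(x) ∨ ¬H(x))

∀x (¬Q(x) ∨ ¬H(x))


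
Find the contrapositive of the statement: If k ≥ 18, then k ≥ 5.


Original: If k ≥ 18, then k ≥ 5
Contrapositive: If ¬Q, then ¬P
Negate Q: not (k ≥ 5)
Negate P: not (k ≥ 18)

If not (k ≥ 5), then not (k ≥ 18).


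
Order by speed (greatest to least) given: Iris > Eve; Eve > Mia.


Constraints: Iris > Eve; Eve > Mia
Method: at each step, the next-highest is the one remaining person who never appears on the smaller side of a constraint between remaining people.
  Step 1: remaining {Iris, Eve, Mia}; on the smaller side: {Eve, Mia} → Iris is next (Iris > Eve).
  Step 2: remaining {Eve, Mia}; on the smaller side: {Mia} → Eve is next (Eve > Mia).
  Step 3: only Mia remains → lowest.
Final ranking (highest to lowest):

Iris > Eve > Mia


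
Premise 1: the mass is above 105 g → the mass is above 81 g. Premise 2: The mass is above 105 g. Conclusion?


Modus ponens: P → Q, P ⊢ Q
P: the mass is above 105 g
Q: the mass is above 81 g
We have P → Q and P is true.
By modus ponens, Q must be true.

The mass is above 81 g


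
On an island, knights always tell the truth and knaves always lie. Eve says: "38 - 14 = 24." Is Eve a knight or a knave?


Statement: "38 - 14 = 24."
Actual: 38 - 14 = 24
Claimed: 24
Statement is TRUE → Eve tells the truth → Knight

Knight


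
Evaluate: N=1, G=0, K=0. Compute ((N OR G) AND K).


N OR G = 1|0 = 1
1 AND 0 = 0

0


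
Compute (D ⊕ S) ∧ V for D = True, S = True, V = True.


D = True, S = True, V = True
Step 1: D ⊕ S = True XOR True = False
Step 2: False ∧ V = False AND True = False
XOR true when exactly one of D,S is true; then AND with V.

False


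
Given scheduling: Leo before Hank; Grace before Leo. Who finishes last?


Constraints: Leo before Hank; Grace before Leo
The last task can have nothing scheduled after it, so it must never appear on the left of a 'before'.
Tasks appearing before some other task: Leo, Grace.
The only task not in that list is Hank → it is last.

Hank


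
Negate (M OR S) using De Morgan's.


De Morgan's law: ¬(P ∨ Q) ≡ ¬P ∧ ¬Q
¬(M ∨ S) = ¬M ∧ ¬S

¬M ∧ ¬S


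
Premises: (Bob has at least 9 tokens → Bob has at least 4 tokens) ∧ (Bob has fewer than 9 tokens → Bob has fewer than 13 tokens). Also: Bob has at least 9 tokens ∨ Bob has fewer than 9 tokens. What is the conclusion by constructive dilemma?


Constructive dilemma: (P → Q) ∧ (R → S), P ∨ R ⊢ Q ∨ S
Premise 1: Bob has at least 9 tokens → Bob has at least 4 tokens
Premise 2: Bob has fewer than 9 tokens → Bob has fewer than 13 tokens
Premise 3: Bob has at least 9 tokens ∨ Bob has fewer than 9 tokens
Case 1: Assuming Bob has at least 9 tokens, then by Premise 1, Bob has at least 4 tokens.
Case 2: Assuming Bob has fewer than 9 tokens, then by Premise 2, Bob has fewer than 13 tokens.
Since one of Bob has at least 9 tokens or Bob has fewer than 9 tokens must hold, we get Bob has at least 4 tokens or Bob has fewer than 13 tokens.

Bob has at least 4 tokens or Bob has fewer than 13 tokens.


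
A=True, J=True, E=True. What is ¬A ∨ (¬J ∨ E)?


A = True, J = True, E = True
Expression: ¬A ∨ (¬J ∨ E)
Step 1: ¬J = NOT True = False
Step 2: ¬J ∨ E = False OR True = True
Step 3: ¬A = NOT True = False
Step 4: (False) ∨ (True) = False OR True = True

True


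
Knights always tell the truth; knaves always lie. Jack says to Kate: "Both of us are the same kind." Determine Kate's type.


Jack says: "Both of us are the same kind."
Case 1: Jack is a Knight (truth-teller)
  Statement is true → they ARE the same → Kate is also a Knight
Case 2: Jack is a Knave (liar)
  Statement is false → they are NOT the same → Kate is a Knight
In both cases, Kate is a Knight.

Knight


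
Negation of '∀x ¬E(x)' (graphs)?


Original: ∀x ¬E(x)
Rule: ¬∀→∃, ¬∃→∀, negate predicate.
Negation: ∃x E(x)

∃x E(x)


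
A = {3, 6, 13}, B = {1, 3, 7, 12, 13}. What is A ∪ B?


A = {3, 6, 13}
B = {1, 3, 7, 12, 13}
Operation: union
All elements combined: 1, 3, 6, 7, 12, 13

{1, 3, 6, 7, 12, 13}


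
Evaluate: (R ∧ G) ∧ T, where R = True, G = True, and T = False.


R = True, G = True, T = False
Step 1: R ∧ G = True AND True = True
Step 2: True ∧ T = True AND False = False
AND is true only when ALL operands are true.

False


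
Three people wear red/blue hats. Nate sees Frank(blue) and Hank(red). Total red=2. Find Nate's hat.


Total red = 2, seen red = 1
Own red = 2 - 1 = 1
Nate's hat is red.

red


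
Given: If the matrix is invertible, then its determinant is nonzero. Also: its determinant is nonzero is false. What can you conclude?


Modus tollens: P → Q, ¬Q ⊢ ¬P
P: the matrix is invertible
Q: its determinant is nonzero
We have P → Q and Q is false.
By modus tollens, P must be false.

It is not the case that the matrix is invertible


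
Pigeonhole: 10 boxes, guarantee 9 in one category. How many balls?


Pigeonhole: to guarantee k in one of n categories, need (k-1)×n + 1.
k = 9, n = 10
Minimum = (9-1) × 10 + 1 = 8 × 10 + 1

81


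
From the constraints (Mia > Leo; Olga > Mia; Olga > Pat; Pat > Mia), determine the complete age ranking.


Constraints: Mia > Leo; Olga > Mia; Olga > Pat; Pat > Mia
Method: at each step, the next-highest is the one remaining person who never appears on the smaller side of a constraint between remaining people.
  Step 1: remaining {Pat, Olga, Mia, Leo}; on the smaller side: {Pat, Mia, Leo} → Olga is next (Olga > Mia; Olga > Pat).
  Step 2: remaining {Pat, Mia, Leo}; on the smaller side: {Mia, Leo} → Pat is next (Pat > Mia).
  Step 3: remaining {Mia, Leo}; on the smaller side: {Leo} → Mia is next (Mia > Leo).
  Step 4: only Leo remains → lowest.
Final ranking (highest to lowest):

Olga > Pat > Mia > Leo


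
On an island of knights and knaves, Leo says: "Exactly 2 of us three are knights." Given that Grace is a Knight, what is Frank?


Leo claims exactly 2 knights among Leo, Grace, Frank.
Given: Grace is a Knight.

Case 1: Leo is a Knight (tells truth)
  Then exactly 2 of the three are knights.
  Counting Leo, Grace: 2 knight(s) so far. Need 0 more → Frank = Knave.
Case 2: Leo is a Knave (lies)
  Then the count is NOT 2.
  If Frank = Knight, count = 2 = 2 → claim would be true, contradicts lie.
  If Frank = Knave, count = 1 ≠ 2 → lie confirmed ✓

Frank is a Knave.

Knave


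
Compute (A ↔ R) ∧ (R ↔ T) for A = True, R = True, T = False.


A = True, R = True, T = False
Step 1: A ↔ R is true when A and R have the same value. Result: True
Step 2: R ↔ T is true when R and T have the same value. Result: False
Step 3: True ∧ False = False

False


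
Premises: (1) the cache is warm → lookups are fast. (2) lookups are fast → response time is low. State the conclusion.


Hypothetical syllogism: P → Q, Q → R ⊢ P → R
Premise 1: the cache is warm → lookups are fast
Premise 2: lookups are fast → response time is low
Chain the implications: the middle term (lookups are fast) links the two.
Conclusion: If the cache is warm, then response time is low.

If the cache is warm, then response time is low.


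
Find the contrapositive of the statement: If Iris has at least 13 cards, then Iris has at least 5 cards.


Original: If Iris has at least 13 cards, then Iris has at least 5 cards
Contrapositive: If ¬Q, then ¬P
Negate Q: not (Iris has at least 5 cards)
Negate P: not (Iris has at least 13 cards)

If not (Iris has at least 5 cards), then not (Iris has at least 13 cards).


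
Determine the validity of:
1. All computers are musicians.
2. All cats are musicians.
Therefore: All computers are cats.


Premise 1: All computers are musicians.
Premise 2: All cats are musicians.
Conclusion: All computers are cats.
Fallacy: undistributed middle. musicians is predicate in both.
Counterexample: computers and cats could be disjoint subsets of musicians.

Invalid


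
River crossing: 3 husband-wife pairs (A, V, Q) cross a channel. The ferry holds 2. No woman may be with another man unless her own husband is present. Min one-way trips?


Label couples A, V, Q (H = husband, W = wife).
Counting alone: 6 people, the ferry carries 2 and someone must bring it back, so each round trip nets at most +1 on the far side until the last crossing → at least 9 trips. The jealousy constraint makes 9 impossible; the shortest valid schedule has 11:
1. WA+WV →  (far: WA,WV; near: HA,HV,HQ,WQ)
2. WA ←       (far: WV; near: HA,HV,HQ,WA,WQ)
3. WA+WQ →  (far: WA,WV,WQ; near: HA,HV,HQ)
4. WA ←       (far: WV,WQ; near: HA,HV,HQ,WA)
5. HV+HQ →  (far: HV,WV,HQ,WQ; near: HA,WA)
6. HV+WV ←  (far: HQ,WQ; near: HA,WA,HV,WV)
7. HA+HV →  (far: HA,HV,HQ,WQ; near: WA,WV)
8. WQ ←       (far: HA,HV,HQ; near: WA,WV,WQ)
9. WA+WV →  (far: HA,WA,HV,WV,HQ; near: WQ)
10. HQ ←      (far: HA,WA,HV,WV; near: HQ,WQ)
11. HQ+WQ → (far: all six; near: empty)
In every state each wife is either with her husband or with no other man.
Minimum trips = 11

11


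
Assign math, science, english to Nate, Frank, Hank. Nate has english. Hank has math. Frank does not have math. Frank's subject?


From clues:
  Hank → math
  Nate → english
By elimination, Frank gets the remaining.

science


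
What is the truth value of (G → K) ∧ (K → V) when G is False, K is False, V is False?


G = False, K = False, V = False
Step 1: G → K is false only when G=True and K=False. Result: True
Step 2: K → V is false only when K=True and V=False. Result: True
Step 3: True ∧ True = True

True


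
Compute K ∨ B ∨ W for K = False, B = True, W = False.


K = False, B = True, W = False
Step 1: K ∨ B = False OR True = True
Step 2: True ∨ W = True OR False = True
OR is true when at least one operand is true.

True


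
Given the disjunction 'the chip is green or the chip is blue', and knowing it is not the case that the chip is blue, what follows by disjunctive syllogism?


Disjunctive syllogism: P ∨ Q, ¬P ⊢ Q
Disjunction: the chip is green ∨ the chip is blue
We know it is not the case that the chip is blue.
By disjunctive syllogism, the other disjunct must be true.

The chip is green


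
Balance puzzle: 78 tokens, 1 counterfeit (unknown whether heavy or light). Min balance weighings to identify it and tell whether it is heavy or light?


Let n = 78. 156 possibilities (n tokens × lighter/heavier); each weighing has 3 outcomes.
Bound for k weighings: say the first weighing puts j tokens on each pan. If it tips, the 2j weighed tokens remain suspects (each with a known direction) and k-1 weighings give 3^(k-1) outcomes; 3^(k-1) is odd, so 2j ≤ 3^(k-1) - 1. If it balances, the n - 2j unweighed tokens remain with direction unknown: 2(n - 2j) ≤ 3^(k-1) - 1 by the same parity argument. Adding, n ≤ (3^(k-1) - 1) + (3^(k-1) - 1)/2 = (3^k - 3)/2, and the classical three-group strategy achieves this (3 tokens in 2 weighings, 12 in 3, 39 in 4, 120 in 5).
So we need the smallest k with (3^k - 3)/2 ≥ 78.
k = 4: (3^4 - 3)/2 = 39 < 78 ✗
k = 5: (3^5 - 3)/2 = 120 ≥ 78 ✓

5


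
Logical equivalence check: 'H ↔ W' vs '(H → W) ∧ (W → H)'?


Expression 1: H ↔ W
Expression 2: (H → W) ∧ (W → H)
Truth table (H W | Expr1 Expr2):
  T T |   T     T
  T F |   F     F
  F T |   F     F
  F F |   T     T
All 4 rows agree, so the expressions are logically equivalent.

Yes


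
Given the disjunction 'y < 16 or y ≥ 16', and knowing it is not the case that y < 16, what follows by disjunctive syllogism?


Disjunctive syllogism: P ∨ Q, ¬P ⊢ Q
Disjunction: y < 16 ∨ y ≥ 16
We know it is not the case that y < 16.
By disjunctive syllogism, the other disjunct must be true.

y ≥ 16


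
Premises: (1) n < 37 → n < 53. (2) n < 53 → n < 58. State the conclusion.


Hypothetical syllogism: P → Q, Q → R ⊢ P → R
Premise 1: n < 37 → n < 53
Premise 2: n < 53 → n < 58
Chain the implications: the middle term (n < 53) links the two.
Conclusion: If n < 37, then n < 58.

If n < 37, then n < 58.


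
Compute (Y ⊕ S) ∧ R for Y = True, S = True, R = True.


Y = True, S = True, R = True
Step 1: Y ⊕ S = True XOR True = False
Step 2: False ∧ R = False AND True = False
XOR true when exactly one of Y,S is true; then AND with R.

False


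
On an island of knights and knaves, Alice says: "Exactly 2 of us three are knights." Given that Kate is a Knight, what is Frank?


Alice claims exactly 2 knights among Alice, Kate, Frank.
Given: Kate is a Knight.

Case 1: Alice is a Knight (tells truth)
  Then exactly 2 of the three are knights.
  Counting Alice, Kate: 2 knight(s) so far. Need 0 more → Frank = Knave.
Case 2: Alice is a Knave (lies)
  Then the count is NOT 2.
  If Frank = Knight, count = 2 = 2 → claim would be true, contradicts lie.
  If Frank = Knave, count = 1 ≠ 2 → lie confirmed ✓

Frank is a Knave.

Knave


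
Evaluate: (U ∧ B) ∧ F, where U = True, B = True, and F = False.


U = True, B = True, F = False
Step 1: U ∧ B = True AND True = True
Step 2: True ∧ F = True AND False = False
AND is true only when ALL operands are true.

False


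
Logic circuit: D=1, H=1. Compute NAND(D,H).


D AND H = 1
NOT(1) = 0

0


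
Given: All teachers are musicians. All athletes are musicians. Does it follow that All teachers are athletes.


Premise 1: All teachers are musicians.
Premise 2: All athletes are musicians.
Conclusion: All teachers are athletes.
Fallacy: undistributed middle. musicians is predicate in both.
Counterexample: teachers and athletes could be disjoint subsets of musicians.

Invalid


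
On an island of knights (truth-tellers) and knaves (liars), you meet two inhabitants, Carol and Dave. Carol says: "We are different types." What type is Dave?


Carol says: "We are different types."
Case 1: Carol is a Knight (truth-teller)
  Statement is true → they ARE different → Dave is a Knave
Case 2: Carol is a Knave (liar)
  Statement is false → they are NOT different → Dave is a Knave
In both cases, Dave is a Knave.

Knave


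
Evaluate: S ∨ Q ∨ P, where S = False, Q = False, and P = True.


S = False, Q = False, P = True
Step 1: S ∨ Q = False OR False = False
Step 2: False ∨ P = False OR True = True
OR is true when at least one operand is true.

True


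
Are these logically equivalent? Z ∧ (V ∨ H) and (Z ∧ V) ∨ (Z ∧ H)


Expression 1: Z ∧ (V ∨ H)
Expression 2: (Z ∧ V) ∨ (Z ∧ H)
Truth table (Z V H | Expr1 Expr2):
  T T T |   T     T
  T T F |   T     T
  T F T |   T     T
  T F F |   F     F
  F T T |   F     F
  F T F |   F     F
  F F T |   F     F
  F F F |   F     F
All 8 rows agree, so the expressions are logically equivalent.

Yes


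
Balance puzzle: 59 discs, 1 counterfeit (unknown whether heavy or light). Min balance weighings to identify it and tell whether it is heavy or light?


Let n = 59. 118 possibilities (n discs × lighter/heavier); each weighing has 3 outcomes.
Bound for k weighings: say the first weighing puts j discs on each pan. If it tips, the 2j weighed discs remain suspects (each with a known direction) and k-1 weighings give 3^(k-1) outcomes; 3^(k-1) is odd, so 2j ≤ 3^(k-1) - 1. If it balances, the n - 2j unweighed discs remain with direction unknown: 2(n - 2j) ≤ 3^(k-1) - 1 by the same parity argument. Adding, n ≤ (3^(k-1) - 1) + (3^(k-1) - 1)/2 = (3^k - 3)/2, and the classical three-group strategy achieves this (3 discs in 2 weighings, 12 in 3, 39 in 4, 120 in 5).
So we need the smallest k with (3^k - 3)/2 ≥ 59.
k = 4: (3^4 - 3)/2 = 39 < 59 ✗
k = 5: (3^5 - 3)/2 = 120 ≥ 59 ✓

5


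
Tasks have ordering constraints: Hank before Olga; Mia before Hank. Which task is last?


Constraints: Hank before Olga; Mia before Hank
The last task can have nothing scheduled after it, so it must never appear on the left of a 'before'.
Tasks appearing before some other task: Hank, Mia.
The only task not in that list is Olga → it is last.

Olga


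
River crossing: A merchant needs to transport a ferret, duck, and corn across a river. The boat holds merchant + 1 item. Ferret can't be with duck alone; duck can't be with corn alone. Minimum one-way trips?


1. merchant+duck → 2. merchant ← 3. merchant+ferret → 4. merchant+duck ← 5. merchant+corn → 6. merchant ← 7. merchant+duck →
Minimum trips = 7

7


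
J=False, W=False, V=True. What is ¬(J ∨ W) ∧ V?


J = False, W = False, V = True
Expression: ¬(J ∨ W) ∧ V
Step 1: J ∨ W = False OR False = False
Step 2: ¬(J ∨ W) = NOT False = True
Step 3: (True) ∧ V = True AND True = True

True


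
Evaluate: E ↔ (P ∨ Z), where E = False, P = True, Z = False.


E = False, P = True, Z = False
Step 1: P ∨ Z = True OR False = True
Step 2: E ↔ (True): true when both sides have same truth value.
Result: False ↔ True = False

False


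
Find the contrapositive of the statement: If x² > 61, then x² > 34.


Original: If x² > 61, then x² > 34
Contrapositive: If ¬Q, then ¬P
Negate Q: not (x² > 34)
Negate P: not (x² > 61)

If not (x² > 34), then not (x² > 61).


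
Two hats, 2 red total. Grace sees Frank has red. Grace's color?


Total red = 2, Frank = red
Red accounted for: 1
Remaining for Grace: 1
Grace's hat is red.

red


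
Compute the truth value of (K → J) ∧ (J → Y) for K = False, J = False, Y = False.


K = False, J = False, Y = False
Step 1: K → J is false only when K=True and J=False. Result: True
Step 2: J → Y is false only when J=True and Y=False. Result: True
Step 3: True ∧ True = True

True


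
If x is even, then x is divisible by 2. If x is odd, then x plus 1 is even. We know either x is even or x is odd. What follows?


Constructive dilemma: (P → Q) ∧ (R → S), P ∨ R ⊢ Q ∨ S
Premise 1: x is even → x is divisible by 2
Premise 2: x is odd → x plus 1 is even
Premise 3: x is even ∨ x is odd
Case 1: Assuming x is even, then by Premise 1, x is divisible by 2.
Case 2: Assuming x is odd, then by Premise 2, x plus 1 is even.
Since one of x is even or x is odd must hold, we get x is divisible by 2 or x plus 1 is even.

x is divisible by 2 or x plus 1 is even.
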